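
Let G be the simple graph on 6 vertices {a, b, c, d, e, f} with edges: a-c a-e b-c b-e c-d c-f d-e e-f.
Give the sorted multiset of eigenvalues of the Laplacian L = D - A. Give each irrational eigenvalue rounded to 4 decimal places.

[0, 2, 2, 2, 4, 6]

Each diagonal entry of L is the vertex degree and each off-diagonal entry is -1 where an edge is present, 0 otherwise; in the order [a, b, c, d, e, f] the diagonal is [2, 2, 4, 2, 4, 2]. L is symmetric positive semidefinite, so every eigenvalue is real and nonnegative. The single zero eigenvalue shows the graph is connected.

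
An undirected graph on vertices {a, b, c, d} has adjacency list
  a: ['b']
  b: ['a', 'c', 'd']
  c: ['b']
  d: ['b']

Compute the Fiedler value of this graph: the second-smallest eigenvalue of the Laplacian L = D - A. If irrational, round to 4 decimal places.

1

Each diagonal entry of L is the vertex degree and each off-diagonal entry is -1 where an edge is present, 0 otherwise; in the order [a, b, c, d] the diagonal is [1, 3, 1, 1]. The sorted Laplacian eigenvalues are [0, 1, 1, 4]; the algebraic connectivity is the second entry, 1.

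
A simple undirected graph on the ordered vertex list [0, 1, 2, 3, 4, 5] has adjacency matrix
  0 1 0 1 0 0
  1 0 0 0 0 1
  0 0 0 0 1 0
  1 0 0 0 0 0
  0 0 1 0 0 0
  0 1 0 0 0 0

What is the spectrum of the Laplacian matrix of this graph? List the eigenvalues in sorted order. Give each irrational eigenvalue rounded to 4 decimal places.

Each diagonal entry of L is the vertex degree and each off-diagonal entry is -1 where an edge is present, 0 otherwise; in the order [0, 1, 2, 3, 4, 5] the diagonal is [2, 2, 1, 1, 1, 1]. L is symmetric positive semidefinite, so every eigenvalue is real and nonnegative. The 2 zero eigenvalues correspond to the 2 connected components.

[0, 0, 0.5858, 2, 2, 3.4142]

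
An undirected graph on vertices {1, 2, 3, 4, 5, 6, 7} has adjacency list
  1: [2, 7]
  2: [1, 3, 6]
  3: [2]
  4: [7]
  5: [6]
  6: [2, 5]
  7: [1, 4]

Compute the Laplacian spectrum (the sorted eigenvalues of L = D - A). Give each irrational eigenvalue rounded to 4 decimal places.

With the vertex order [1, 2, 3, 4, 5, 6, 7], the degrees are [2, 3, 1, 1, 1, 2, 2], giving D = diag(2, 3, 1, 1, 1, 2, 2) and L = D - A. Diagonalising L (or applying a numerical eigensolver to the 7x7 matrix) gives the spectrum above. The largest eigenvalue, 4.3342, is at most the vertex count 7.

[0, 0.2603, 0.6262, 1.4055, 2.2742, 3.0996, 4.3342]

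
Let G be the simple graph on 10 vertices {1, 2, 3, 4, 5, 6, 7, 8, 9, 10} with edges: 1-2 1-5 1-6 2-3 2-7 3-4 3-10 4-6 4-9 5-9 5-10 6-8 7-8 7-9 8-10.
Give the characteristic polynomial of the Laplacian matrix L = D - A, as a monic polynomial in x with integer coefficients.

Reading degrees in the order [1, 2, 3, 4, 5, 6, 7, 8, 9, 10] gives [3, 3, 3, 3, 3, 3, 3, 3, 3, 3]; set D = diag(3, 3, 3, 3, 3, 3, 3, 3, 3, 3) and form L = D - A. The eigenvalues of L are [0, 2, 2, 2, 2, 2, 5, 5, 5, 5]; the characteristic polynomial is the product of (x - lambda_i), which multiplies out to x^10 - 30x^9 + 390x^8 - 2880x^7 + 13305x^6 - 39882x^5 + 77640x^4 - 94800x^3 + 66000x^2 - 20000x. The coefficient of x^9 equals -trace(L) = -30, matching the sum of degrees.

x^10 - 30x^9 + 390x^8 - 2880x^7 + 13305x^6 - 39882x^5 + 77640x^4 - 94800x^3 + 66000x^2 - 20000x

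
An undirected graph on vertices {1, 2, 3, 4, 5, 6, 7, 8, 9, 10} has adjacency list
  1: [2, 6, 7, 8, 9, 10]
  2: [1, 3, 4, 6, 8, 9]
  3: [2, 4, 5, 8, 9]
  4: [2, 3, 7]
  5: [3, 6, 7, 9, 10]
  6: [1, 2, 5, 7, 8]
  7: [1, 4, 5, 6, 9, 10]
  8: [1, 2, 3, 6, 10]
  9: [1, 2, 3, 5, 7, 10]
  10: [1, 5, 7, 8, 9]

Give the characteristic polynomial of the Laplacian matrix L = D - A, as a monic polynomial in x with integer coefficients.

Reading degrees in the order [1, 2, 3, 4, 5, 6, 7, 8, 9, 10] gives [6, 6, 5, 3, 5, 5, 6, 5, 6, 5]; set D = diag(6, 6, 5, 3, 5, 5, 6, 5, 6, 5) and form L = D - A. L has integer entries, so p(x) = det(xI - L) has integer coefficients. Expanding the determinant yields x^10 - 52x^9 + 1187x^8 - 15600x^7 + 129982x^6 - 711462x^5 + 2555753x^4 - 5803858x^3 + 7550568x^2 - 4280520x. The constant term is 0 because L is singular (the all-ones vector lies in its kernel). The eigenvalues sum to 52, which equals trace(L) = 2|E|.

x^10 - 52x^9 + 1187x^8 - 15600x^7 + 129982x^6 - 711462x^5 + 2555753x^4 - 5803858x^3 + 7550568x^2 - 4280520x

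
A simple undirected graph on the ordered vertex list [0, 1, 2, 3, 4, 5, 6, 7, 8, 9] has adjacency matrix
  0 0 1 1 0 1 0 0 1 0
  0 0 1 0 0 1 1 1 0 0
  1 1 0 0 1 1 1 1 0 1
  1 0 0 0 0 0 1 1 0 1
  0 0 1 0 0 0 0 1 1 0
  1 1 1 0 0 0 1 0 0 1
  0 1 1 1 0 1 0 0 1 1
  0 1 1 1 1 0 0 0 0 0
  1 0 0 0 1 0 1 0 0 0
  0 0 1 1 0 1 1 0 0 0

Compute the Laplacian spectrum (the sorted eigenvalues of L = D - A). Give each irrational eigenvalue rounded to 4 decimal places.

Each diagonal entry of L is the vertex degree and each off-diagonal entry is -1 where an edge is present, 0 otherwise; in the order [0, 1, 2, 3, 4, 5, 6, 7, 8, 9] the diagonal is [4, 4, 7, 4, 3, 5, 6, 4, 3, 4]. Diagonalising L (or applying a numerical eigensolver to the 10x10 matrix) gives the spectrum above. There is one zero in the spectrum, matching the 1 component.

[0, 2.1021, 2.6502, 3.4272, 3.8527, 4.3349, 5.6554, 6.4085, 7.1035, 8.4656]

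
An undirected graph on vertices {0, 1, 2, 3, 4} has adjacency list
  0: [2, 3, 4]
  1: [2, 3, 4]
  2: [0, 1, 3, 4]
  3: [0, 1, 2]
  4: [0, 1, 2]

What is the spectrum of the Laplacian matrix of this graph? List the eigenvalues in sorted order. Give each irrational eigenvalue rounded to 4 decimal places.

[0, 3, 3, 5, 5]

With the vertex order [0, 1, 2, 3, 4], the degrees are [3, 3, 4, 3, 3], giving D = diag(3, 3, 4, 3, 3) and L = D - A. L is symmetric positive semidefinite, so every eigenvalue is real and nonnegative. The largest eigenvalue, 5, is at most the vertex count 5.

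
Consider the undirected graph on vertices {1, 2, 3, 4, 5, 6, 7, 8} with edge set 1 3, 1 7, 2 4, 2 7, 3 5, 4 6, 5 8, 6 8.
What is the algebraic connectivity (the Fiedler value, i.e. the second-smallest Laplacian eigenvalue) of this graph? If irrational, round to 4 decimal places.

0.5858

With the vertex order [1, 2, 3, 4, 5, 6, 7, 8], the degrees are [2, 2, 2, 2, 2, 2, 2, 2], giving D = diag(2, 2, 2, 2, 2, 2, 2, 2) and L = D - A. Computing the eigenvalues of L and sorting gives [0, 0.5858, 0.5858, 2, 2, 3.4142, 3.4142, 4]. The Fiedler value lambda_2 = 0.5858 is strictly positive, so the graph is connected. There is one zero in the spectrum, matching the 1 component.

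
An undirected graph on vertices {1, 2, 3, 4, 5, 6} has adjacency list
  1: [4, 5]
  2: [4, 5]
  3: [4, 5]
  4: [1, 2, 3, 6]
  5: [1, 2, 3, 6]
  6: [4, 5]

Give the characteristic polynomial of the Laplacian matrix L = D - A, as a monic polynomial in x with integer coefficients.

Each diagonal entry of L is the vertex degree and each off-diagonal entry is -1 where an edge is present, 0 otherwise; in the order [1, 2, 3, 4, 5, 6] the diagonal is [2, 2, 2, 4, 4, 2]. The eigenvalues of L are [0, 2, 2, 2, 4, 6]; the characteristic polynomial is the product of (x - lambda_i), which multiplies out to x^6 - 16x^5 + 96x^4 - 272x^3 + 368x^2 - 192x. Since p(0) = det(-L) = 0, x divides p(x).

x^6 - 16x^5 + 96x^4 - 272x^3 + 368x^2 - 192x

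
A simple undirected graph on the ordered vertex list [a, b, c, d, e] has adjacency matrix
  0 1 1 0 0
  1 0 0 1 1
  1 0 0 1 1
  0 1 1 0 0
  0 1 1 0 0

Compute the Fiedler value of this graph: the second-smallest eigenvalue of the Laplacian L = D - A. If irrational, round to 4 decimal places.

2

Reading degrees in the order [a, b, c, d, e] gives [2, 3, 3, 2, 2]; set D = diag(2, 3, 3, 2, 2) and form L = D - A. The sorted Laplacian eigenvalues are [0, 2, 2, 3, 5]; the algebraic connectivity is the second entry, 2.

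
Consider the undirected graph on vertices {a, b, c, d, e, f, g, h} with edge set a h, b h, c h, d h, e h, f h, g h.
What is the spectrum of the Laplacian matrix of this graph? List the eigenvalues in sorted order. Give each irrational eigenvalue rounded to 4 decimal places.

With the vertex order [a, b, c, d, e, f, g, h], the degrees are [1, 1, 1, 1, 1, 1, 1, 7], giving D = diag(1, 1, 1, 1, 1, 1, 1, 7) and L = D - A. Diagonalising L (or applying a numerical eigensolver to the 8x8 matrix) gives the spectrum above.

[0, 1, 1, 1, 1, 1, 1, 8]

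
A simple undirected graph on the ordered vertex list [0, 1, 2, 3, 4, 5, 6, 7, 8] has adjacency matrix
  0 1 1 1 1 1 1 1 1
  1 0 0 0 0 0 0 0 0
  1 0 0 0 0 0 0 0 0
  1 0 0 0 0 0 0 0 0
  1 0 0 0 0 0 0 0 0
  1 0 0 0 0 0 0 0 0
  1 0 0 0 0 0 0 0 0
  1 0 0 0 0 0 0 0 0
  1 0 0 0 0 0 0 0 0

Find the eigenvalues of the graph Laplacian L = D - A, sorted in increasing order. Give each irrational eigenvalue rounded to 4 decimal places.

[0, 1, 1, 1, 1, 1, 1, 1, 9]

Reading degrees in the order [0, 1, 2, 3, 4, 5, 6, 7, 8] gives [8, 1, 1, 1, 1, 1, 1, 1, 1]; set D = diag(8, 1, 1, 1, 1, 1, 1, 1, 1) and form L = D - A. Diagonalising L (or applying a numerical eigensolver to the 9x9 matrix) gives the spectrum above. The single zero eigenvalue shows the graph is connected. The largest eigenvalue, 9, is at most the vertex count 9. By the matrix-tree theorem the graph has (1/9) * product of the nonzero eigenvalues = 1 spanning tree.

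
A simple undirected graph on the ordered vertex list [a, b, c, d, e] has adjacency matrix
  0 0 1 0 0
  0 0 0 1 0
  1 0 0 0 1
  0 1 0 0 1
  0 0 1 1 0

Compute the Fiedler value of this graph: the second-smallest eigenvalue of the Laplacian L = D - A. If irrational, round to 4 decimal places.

With the vertex order [a, b, c, d, e], the degrees are [1, 1, 2, 2, 2], giving D = diag(1, 1, 2, 2, 2) and L = D - A. Computing the eigenvalues of L and sorting gives [0, 0.3820, 1.3820, 2.6180, 3.6180]. The Fiedler value lambda_2 = 0.3820 is strictly positive, so the graph is connected. There is one zero in the spectrum, matching the 1 component.

0.3820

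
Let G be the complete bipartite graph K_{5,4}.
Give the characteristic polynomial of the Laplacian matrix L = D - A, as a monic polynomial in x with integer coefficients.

x^9 - 40x^8 + 690x^7 - 6720x^6 + 40485x^5 - 154704x^4 + 366560x^3 - 492800x^2 + 288000x

The graph has 9 vertices and degree multiset [5, 5, 5, 5, 4, 4, 4, 4, 4]; D is the diagonal matrix of degrees and L = D - A. L has integer entries, so p(x) = det(xI - L) has integer coefficients. Expanding the determinant yields x^9 - 40x^8 + 690x^7 - 6720x^6 + 40485x^5 - 154704x^4 + 366560x^3 - 492800x^2 + 288000x. The constant term is 0 because L is singular (the all-ones vector lies in its kernel). There is one zero in the spectrum, matching the 1 component.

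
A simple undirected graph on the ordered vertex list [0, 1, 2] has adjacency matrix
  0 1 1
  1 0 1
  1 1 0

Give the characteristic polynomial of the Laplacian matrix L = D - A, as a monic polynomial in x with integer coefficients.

Reading degrees in the order [0, 1, 2] gives [2, 2, 2]; set D = diag(2, 2, 2) and form L = D - A. L has integer entries, so p(x) = det(xI - L) has integer coefficients. Expanding the determinant yields x^3 - 6x^2 + 9x. The constant term is 0 because L is singular (the all-ones vector lies in its kernel). The eigenvalues sum to 6, which equals trace(L) = 2|E|. The largest eigenvalue, 3, is at most the vertex count 3.

x^3 - 6x^2 + 9x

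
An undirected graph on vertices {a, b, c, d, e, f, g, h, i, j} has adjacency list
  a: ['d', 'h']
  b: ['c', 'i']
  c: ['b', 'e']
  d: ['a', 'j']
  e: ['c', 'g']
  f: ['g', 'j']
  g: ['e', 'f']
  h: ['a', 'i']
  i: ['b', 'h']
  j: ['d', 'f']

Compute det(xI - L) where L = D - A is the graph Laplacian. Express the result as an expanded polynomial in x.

x^10 - 20x^9 + 170x^8 - 800x^7 + 2275x^6 - 4004x^5 + 4290x^4 - 2640x^3 + 825x^2 - 100x

Each diagonal entry of L is the vertex degree and each off-diagonal entry is -1 where an edge is present, 0 otherwise; in the order [a, b, c, d, e, f, g, h, i, j] the diagonal is [2, 2, 2, 2, 2, 2, 2, 2, 2, 2]. Computing det(xI - L) by cofactor expansion (or equivalently via sum-over-permutations) gives x^10 - 20x^9 + 170x^8 - 800x^7 + 2275x^6 - 4004x^5 + 4290x^4 - 2640x^3 + 825x^2 - 100x. The coefficient of x^9 equals -trace(L) = -20, matching the sum of degrees. By the matrix-tree theorem the graph has (1/10) * product of the nonzero eigenvalues = 10 spanning trees. There is one zero in the spectrum, matching the 1 component.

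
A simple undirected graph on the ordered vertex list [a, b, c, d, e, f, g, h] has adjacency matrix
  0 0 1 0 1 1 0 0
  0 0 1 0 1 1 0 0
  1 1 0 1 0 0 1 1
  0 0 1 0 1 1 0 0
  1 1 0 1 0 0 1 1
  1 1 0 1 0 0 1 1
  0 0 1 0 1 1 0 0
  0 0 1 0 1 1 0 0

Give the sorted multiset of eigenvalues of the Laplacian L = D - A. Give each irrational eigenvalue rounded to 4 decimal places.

[0, 3, 3, 3, 3, 5, 5, 8]

Reading degrees in the order [a, b, c, d, e, f, g, h] gives [3, 3, 5, 3, 5, 5, 3, 3]; set D = diag(3, 3, 5, 3, 5, 5, 3, 3) and form L = D - A. Diagonalising L (or applying a numerical eigensolver to the 8x8 matrix) gives the spectrum above. The largest eigenvalue, 8, is at most the vertex count 8.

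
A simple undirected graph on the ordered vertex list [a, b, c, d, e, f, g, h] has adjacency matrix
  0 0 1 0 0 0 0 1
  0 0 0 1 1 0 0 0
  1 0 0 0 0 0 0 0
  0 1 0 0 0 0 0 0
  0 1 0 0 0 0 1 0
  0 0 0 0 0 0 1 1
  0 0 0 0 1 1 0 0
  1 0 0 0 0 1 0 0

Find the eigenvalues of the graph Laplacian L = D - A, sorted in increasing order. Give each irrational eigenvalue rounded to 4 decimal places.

[0, 0.1522, 0.5858, 1.2346, 2, 2.7654, 3.4142, 3.8478]

With the vertex order [a, b, c, d, e, f, g, h], the degrees are [2, 2, 1, 1, 2, 2, 2, 2], giving D = diag(2, 2, 1, 1, 2, 2, 2, 2) and L = D - A. Diagonalising L (or applying a numerical eigensolver to the 8x8 matrix) gives the spectrum above. The eigenvalues sum to 14, which equals trace(L) = 2|E|.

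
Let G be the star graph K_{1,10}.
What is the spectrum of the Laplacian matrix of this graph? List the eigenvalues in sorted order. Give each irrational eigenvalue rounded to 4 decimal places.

[0, 1, 1, 1, 1, 1, 1, 1, 1, 1, 11]

The graph has 11 vertices and degree multiset [10, 1, 1, 1, 1, 1, 1, 1, 1, 1, 1]; D is the diagonal matrix of degrees and L = D - A. Since every row of L sums to 0, the all-ones vector is in the kernel and 0 is an eigenvalue. There is one zero in the spectrum, matching the 1 component.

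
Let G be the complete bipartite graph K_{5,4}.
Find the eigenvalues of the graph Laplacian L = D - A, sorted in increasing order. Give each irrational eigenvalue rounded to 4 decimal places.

The graph has 9 vertices and degree multiset [5, 5, 5, 5, 4, 4, 4, 4, 4]; D is the diagonal matrix of degrees and L = D - A. Since every row of L sums to 0, the all-ones vector is in the kernel and 0 is an eigenvalue. The eigenvalues sum to 40, which equals trace(L) = 2|E|. There is one zero in the spectrum, matching the 1 component.

[0, 4, 4, 4, 4, 5, 5, 5, 9]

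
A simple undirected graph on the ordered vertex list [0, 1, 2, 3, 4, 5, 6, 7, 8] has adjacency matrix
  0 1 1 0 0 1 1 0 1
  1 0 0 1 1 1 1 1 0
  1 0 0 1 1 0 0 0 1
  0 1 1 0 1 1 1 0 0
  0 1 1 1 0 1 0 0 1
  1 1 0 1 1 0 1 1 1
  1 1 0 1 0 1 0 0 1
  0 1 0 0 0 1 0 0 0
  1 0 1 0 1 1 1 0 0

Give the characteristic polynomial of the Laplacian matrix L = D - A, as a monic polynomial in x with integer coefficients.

x^9 - 44x^8 + 831x^7 - 8782x^6 + 56662x^5 - 227824x^4 + 554964x^3 - 743806x^2 + 415422x

Reading degrees in the order [0, 1, 2, 3, 4, 5, 6, 7, 8] gives [5, 6, 4, 5, 5, 7, 5, 2, 5]; set D = diag(5, 6, 4, 5, 5, 7, 5, 2, 5) and form L = D - A. L has integer entries, so p(x) = det(xI - L) has integer coefficients. Expanding the determinant yields x^9 - 44x^8 + 831x^7 - 8782x^6 + 56662x^5 - 227824x^4 + 554964x^3 - 743806x^2 + 415422x. Since p(0) = det(-L) = 0, x divides p(x). The eigenvalues sum to 44, which equals trace(L) = 2|E|.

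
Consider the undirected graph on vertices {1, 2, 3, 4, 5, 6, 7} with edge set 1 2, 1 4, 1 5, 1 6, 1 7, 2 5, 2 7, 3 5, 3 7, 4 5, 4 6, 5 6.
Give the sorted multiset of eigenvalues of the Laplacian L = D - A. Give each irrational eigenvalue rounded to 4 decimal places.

[0, 1.5007, 2.3771, 3.8882, 4, 5.8491, 6.3850]

Each diagonal entry of L is the vertex degree and each off-diagonal entry is -1 where an edge is present, 0 otherwise; in the order [1, 2, 3, 4, 5, 6, 7] the diagonal is [5, 3, 2, 3, 5, 3, 3]. L is symmetric positive semidefinite, so every eigenvalue is real and nonnegative. The largest eigenvalue, 6.3850, is at most the vertex count 7.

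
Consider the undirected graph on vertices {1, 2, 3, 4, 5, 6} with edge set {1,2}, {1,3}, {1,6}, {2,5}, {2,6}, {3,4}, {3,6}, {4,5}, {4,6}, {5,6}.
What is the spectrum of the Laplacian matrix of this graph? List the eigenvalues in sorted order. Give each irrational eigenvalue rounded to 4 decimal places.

With the vertex order [1, 2, 3, 4, 5, 6], the degrees are [3, 3, 3, 3, 3, 5], giving D = diag(3, 3, 3, 3, 3, 5) and L = D - A. Since every row of L sums to 0, the all-ones vector is in the kernel and 0 is an eigenvalue. The single zero eigenvalue shows the graph is connected. The eigenvalues sum to 20, which equals trace(L) = 2|E|.

[0, 2.3820, 2.3820, 4.6180, 4.6180, 6]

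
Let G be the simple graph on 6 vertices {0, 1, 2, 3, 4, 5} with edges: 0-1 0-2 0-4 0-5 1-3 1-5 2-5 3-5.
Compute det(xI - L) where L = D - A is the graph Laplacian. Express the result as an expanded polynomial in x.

With the vertex order [0, 1, 2, 3, 4, 5], the degrees are [4, 3, 2, 2, 1, 4], giving D = diag(4, 3, 2, 2, 1, 4) and L = D - A. Computing det(xI - L) by cofactor expansion (or equivalently via sum-over-permutations) gives x^6 - 16x^5 + 95x^4 - 256x^3 + 305x^2 - 126x. Since p(0) = det(-L) = 0, x divides p(x).

x^6 - 16x^5 + 95x^4 - 256x^3 + 305x^2 - 126x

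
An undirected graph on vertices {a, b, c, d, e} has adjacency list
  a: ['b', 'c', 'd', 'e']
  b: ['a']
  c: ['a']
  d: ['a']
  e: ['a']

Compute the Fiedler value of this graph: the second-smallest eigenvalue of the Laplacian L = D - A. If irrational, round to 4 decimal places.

1

Reading degrees in the order [a, b, c, d, e] gives [4, 1, 1, 1, 1]; set D = diag(4, 1, 1, 1, 1) and form L = D - A. The smallest Laplacian eigenvalue is always 0. The next one, lambda_2 = 1, measures how hard the graph is to disconnect: larger values mean better connectivity. By the matrix-tree theorem the graph has (1/5) * product of the nonzero eigenvalues = 1 spanning tree.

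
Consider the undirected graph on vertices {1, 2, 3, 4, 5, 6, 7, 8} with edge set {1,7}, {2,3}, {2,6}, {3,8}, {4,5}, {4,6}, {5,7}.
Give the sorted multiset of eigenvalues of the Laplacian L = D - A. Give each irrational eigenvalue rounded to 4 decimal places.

[0, 0.1522, 0.5858, 1.2346, 2, 2.7654, 3.4142, 3.8478]

With the vertex order [1, 2, 3, 4, 5, 6, 7, 8], the degrees are [1, 2, 2, 2, 2, 2, 2, 1], giving D = diag(1, 2, 2, 2, 2, 2, 2, 1) and L = D - A. Diagonalising L (or applying a numerical eigensolver to the 8x8 matrix) gives the spectrum above. The single zero eigenvalue shows the graph is connected. By the matrix-tree theorem the graph has (1/8) * product of the nonzero eigenvalues = 1 spanning tree.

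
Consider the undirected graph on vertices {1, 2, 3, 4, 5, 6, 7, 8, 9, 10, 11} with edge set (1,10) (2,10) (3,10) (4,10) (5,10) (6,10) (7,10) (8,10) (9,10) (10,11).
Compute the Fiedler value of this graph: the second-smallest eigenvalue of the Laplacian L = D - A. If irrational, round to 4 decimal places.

1

Reading degrees in the order [1, 2, 3, 4, 5, 6, 7, 8, 9, 10, 11] gives [1, 1, 1, 1, 1, 1, 1, 1, 1, 10, 1]; set D = diag(1, 1, 1, 1, 1, 1, 1, 1, 1, 10, 1) and form L = D - A. The sorted Laplacian eigenvalues are [0, 1, 1, 1, 1, 1, 1, 1, 1, 1, 11]; the algebraic connectivity is the second entry, 1.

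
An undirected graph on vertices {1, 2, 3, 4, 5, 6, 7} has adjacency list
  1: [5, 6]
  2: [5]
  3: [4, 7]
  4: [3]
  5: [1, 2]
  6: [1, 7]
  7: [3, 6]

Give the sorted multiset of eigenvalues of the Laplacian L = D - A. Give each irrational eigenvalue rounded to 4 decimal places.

[0, 0.1981, 0.7530, 1.5550, 2.4450, 3.2470, 3.8019]

With the vertex order [1, 2, 3, 4, 5, 6, 7], the degrees are [2, 1, 2, 1, 2, 2, 2], giving D = diag(2, 1, 2, 1, 2, 2, 2) and L = D - A. L is symmetric positive semidefinite, so every eigenvalue is real and nonnegative. The single zero eigenvalue shows the graph is connected.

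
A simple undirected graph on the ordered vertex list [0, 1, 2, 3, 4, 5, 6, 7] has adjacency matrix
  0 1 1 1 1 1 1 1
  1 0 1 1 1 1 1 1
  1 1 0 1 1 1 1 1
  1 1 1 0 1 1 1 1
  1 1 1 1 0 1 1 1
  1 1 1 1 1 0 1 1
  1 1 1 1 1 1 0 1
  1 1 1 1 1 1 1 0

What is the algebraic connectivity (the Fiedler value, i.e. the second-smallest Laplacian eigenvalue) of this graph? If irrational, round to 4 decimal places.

Each diagonal entry of L is the vertex degree and each off-diagonal entry is -1 where an edge is present, 0 otherwise; in the order [0, 1, 2, 3, 4, 5, 6, 7] the diagonal is [7, 7, 7, 7, 7, 7, 7, 7]. The smallest Laplacian eigenvalue is always 0. The next one, lambda_2 = 8, measures how hard the graph is to disconnect: larger values mean better connectivity. The eigenvalues sum to 56, which equals trace(L) = 2|E|.

8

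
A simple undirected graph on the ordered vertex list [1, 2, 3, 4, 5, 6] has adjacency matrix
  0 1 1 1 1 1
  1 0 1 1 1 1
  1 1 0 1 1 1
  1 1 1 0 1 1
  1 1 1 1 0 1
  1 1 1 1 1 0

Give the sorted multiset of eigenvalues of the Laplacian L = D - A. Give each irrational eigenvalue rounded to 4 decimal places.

[0, 6, 6, 6, 6, 6]

Each diagonal entry of L is the vertex degree and each off-diagonal entry is -1 where an edge is present, 0 otherwise; in the order [1, 2, 3, 4, 5, 6] the diagonal is [5, 5, 5, 5, 5, 5]. Since every row of L sums to 0, the all-ones vector is in the kernel and 0 is an eigenvalue.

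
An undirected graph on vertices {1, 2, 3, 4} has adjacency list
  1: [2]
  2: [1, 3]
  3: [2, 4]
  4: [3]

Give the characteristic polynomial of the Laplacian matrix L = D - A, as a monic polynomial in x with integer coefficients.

Each diagonal entry of L is the vertex degree and each off-diagonal entry is -1 where an edge is present, 0 otherwise; in the order [1, 2, 3, 4] the diagonal is [1, 2, 2, 1]. Computing det(xI - L) by cofactor expansion (or equivalently via sum-over-permutations) gives x^4 - 6x^3 + 10x^2 - 4x. Since p(0) = det(-L) = 0, x divides p(x). There is one zero in the spectrum, matching the 1 component.

x^4 - 6x^3 + 10x^2 - 4x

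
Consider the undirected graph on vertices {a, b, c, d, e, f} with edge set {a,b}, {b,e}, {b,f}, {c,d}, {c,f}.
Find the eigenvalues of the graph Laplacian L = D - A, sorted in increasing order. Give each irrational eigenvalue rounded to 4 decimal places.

With the vertex order [a, b, c, d, e, f], the degrees are [1, 3, 2, 1, 1, 2], giving D = diag(1, 3, 2, 1, 1, 2) and L = D - A. Diagonalising L (or applying a numerical eigensolver to the 6x6 matrix) gives the spectrum above. The single zero eigenvalue shows the graph is connected. There is one zero in the spectrum, matching the 1 component. The largest eigenvalue, 4.2143, is at most the vertex count 6.

[0, 0.3249, 1, 1.4608, 3, 4.2143]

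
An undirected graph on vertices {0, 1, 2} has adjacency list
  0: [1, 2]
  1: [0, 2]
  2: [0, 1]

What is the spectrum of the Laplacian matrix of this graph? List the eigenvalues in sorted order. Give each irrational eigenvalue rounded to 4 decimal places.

[0, 3, 3]

Each diagonal entry of L is the vertex degree and each off-diagonal entry is -1 where an edge is present, 0 otherwise; in the order [0, 1, 2] the diagonal is [2, 2, 2]. Diagonalising L (or applying a numerical eigensolver to the 3x3 matrix) gives the spectrum above. By the matrix-tree theorem the graph has (1/3) * product of the nonzero eigenvalues = 3 spanning trees. There is one zero in the spectrum, matching the 1 component.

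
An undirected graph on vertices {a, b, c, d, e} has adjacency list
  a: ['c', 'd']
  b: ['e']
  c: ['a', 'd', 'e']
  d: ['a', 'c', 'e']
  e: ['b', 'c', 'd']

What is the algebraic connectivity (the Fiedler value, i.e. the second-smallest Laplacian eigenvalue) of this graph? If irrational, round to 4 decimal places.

Each diagonal entry of L is the vertex degree and each off-diagonal entry is -1 where an edge is present, 0 otherwise; in the order [a, b, c, d, e] the diagonal is [2, 1, 3, 3, 3]. The sorted Laplacian eigenvalues are [0, 0.8299, 2.6889, 4, 4.4812]; the algebraic connectivity is the second entry, 0.8299. By the matrix-tree theorem the graph has (1/5) * product of the nonzero eigenvalues = 8 spanning trees.

0.8299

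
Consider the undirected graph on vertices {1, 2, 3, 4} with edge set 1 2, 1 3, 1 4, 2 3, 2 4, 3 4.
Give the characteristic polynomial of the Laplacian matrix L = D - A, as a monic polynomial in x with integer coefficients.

x^4 - 12x^3 + 48x^2 - 64x

With the vertex order [1, 2, 3, 4], the degrees are [3, 3, 3, 3], giving D = diag(3, 3, 3, 3) and L = D - A. L has integer entries, so p(x) = det(xI - L) has integer coefficients. Expanding the determinant yields x^4 - 12x^3 + 48x^2 - 64x. The coefficient of x^3 equals -trace(L) = -12, matching the sum of degrees. There is one zero in the spectrum, matching the 1 component. The largest eigenvalue, 4, is at most the vertex count 4.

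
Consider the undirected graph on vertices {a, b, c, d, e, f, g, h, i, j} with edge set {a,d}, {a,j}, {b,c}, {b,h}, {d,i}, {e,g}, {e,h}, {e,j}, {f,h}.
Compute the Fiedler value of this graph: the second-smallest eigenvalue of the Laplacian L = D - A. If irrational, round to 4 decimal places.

0.1398

With the vertex order [a, b, c, d, e, f, g, h, i, j], the degrees are [2, 2, 1, 2, 3, 1, 1, 3, 1, 2], giving D = diag(2, 2, 1, 2, 3, 1, 1, 3, 1, 2) and L = D - A. The smallest Laplacian eigenvalue is always 0. The next one, lambda_2 = 0.1398, measures how hard the graph is to disconnect: larger values mean better connectivity. By the matrix-tree theorem the graph has (1/10) * product of the nonzero eigenvalues = 1 spanning tree. There is one zero in the spectrum, matching the 1 component.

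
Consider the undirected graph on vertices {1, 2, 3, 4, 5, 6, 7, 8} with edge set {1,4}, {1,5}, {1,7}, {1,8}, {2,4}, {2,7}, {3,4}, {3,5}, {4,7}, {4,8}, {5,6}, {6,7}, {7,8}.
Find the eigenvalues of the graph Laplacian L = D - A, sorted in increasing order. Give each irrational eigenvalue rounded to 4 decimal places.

[0, 1.3457, 1.7639, 2.1733, 3.5159, 4.7799, 6.1852, 6.2361]

With the vertex order [1, 2, 3, 4, 5, 6, 7, 8], the degrees are [4, 2, 2, 5, 3, 2, 5, 3], giving D = diag(4, 2, 2, 5, 3, 2, 5, 3) and L = D - A. Since every row of L sums to 0, the all-ones vector is in the kernel and 0 is an eigenvalue. By the matrix-tree theorem the graph has (1/8) * product of the nonzero eigenvalues = 418 spanning trees.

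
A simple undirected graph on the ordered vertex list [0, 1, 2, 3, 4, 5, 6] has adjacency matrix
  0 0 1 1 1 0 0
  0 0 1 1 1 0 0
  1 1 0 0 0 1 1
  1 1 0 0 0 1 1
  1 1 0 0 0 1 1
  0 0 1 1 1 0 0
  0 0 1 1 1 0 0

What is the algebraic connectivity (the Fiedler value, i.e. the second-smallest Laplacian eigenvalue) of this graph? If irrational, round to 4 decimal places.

3

With the vertex order [0, 1, 2, 3, 4, 5, 6], the degrees are [3, 3, 4, 4, 4, 3, 3], giving D = diag(3, 3, 4, 4, 4, 3, 3) and L = D - A. The smallest Laplacian eigenvalue is always 0. The next one, lambda_2 = 3, measures how hard the graph is to disconnect: larger values mean better connectivity. There is one zero in the spectrum, matching the 1 component.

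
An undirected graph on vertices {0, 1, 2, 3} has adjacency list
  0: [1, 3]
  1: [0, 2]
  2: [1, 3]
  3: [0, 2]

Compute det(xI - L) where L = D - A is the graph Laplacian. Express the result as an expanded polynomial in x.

Reading degrees in the order [0, 1, 2, 3] gives [2, 2, 2, 2]; set D = diag(2, 2, 2, 2) and form L = D - A. L has integer entries, so p(x) = det(xI - L) has integer coefficients. Expanding the determinant yields x^4 - 8x^3 + 20x^2 - 16x. Since p(0) = det(-L) = 0, x divides p(x).

x^4 - 8x^3 + 20x^2 - 16x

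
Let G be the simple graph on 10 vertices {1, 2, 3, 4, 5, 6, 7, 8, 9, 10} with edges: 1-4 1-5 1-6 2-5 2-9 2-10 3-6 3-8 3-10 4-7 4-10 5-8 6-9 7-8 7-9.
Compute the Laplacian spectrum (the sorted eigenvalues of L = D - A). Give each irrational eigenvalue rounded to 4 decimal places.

[0, 2, 2, 2, 2, 2, 5, 5, 5, 5]

With the vertex order [1, 2, 3, 4, 5, 6, 7, 8, 9, 10], the degrees are [3, 3, 3, 3, 3, 3, 3, 3, 3, 3], giving D = diag(3, 3, 3, 3, 3, 3, 3, 3, 3, 3) and L = D - A. Diagonalising L (or applying a numerical eigensolver to the 10x10 matrix) gives the spectrum above. The single zero eigenvalue shows the graph is connected.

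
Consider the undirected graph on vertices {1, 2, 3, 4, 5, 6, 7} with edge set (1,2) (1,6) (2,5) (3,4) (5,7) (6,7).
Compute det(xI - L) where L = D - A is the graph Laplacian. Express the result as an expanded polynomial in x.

x^7 - 12x^6 + 55x^5 - 120x^4 + 125x^3 - 50x^2

With the vertex order [1, 2, 3, 4, 5, 6, 7], the degrees are [2, 2, 1, 1, 2, 2, 2], giving D = diag(2, 2, 1, 1, 2, 2, 2) and L = D - A. Computing det(xI - L) by cofactor expansion (or equivalently via sum-over-permutations) gives x^7 - 12x^6 + 55x^5 - 120x^4 + 125x^3 - 50x^2. The constant term is 0 because L is singular (the all-ones vector lies in its kernel). The largest eigenvalue, 3.6180, is at most the vertex count 7.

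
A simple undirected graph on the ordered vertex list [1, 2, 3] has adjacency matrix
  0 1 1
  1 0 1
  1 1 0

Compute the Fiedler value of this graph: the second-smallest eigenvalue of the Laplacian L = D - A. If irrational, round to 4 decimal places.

3

With the vertex order [1, 2, 3], the degrees are [2, 2, 2], giving D = diag(2, 2, 2) and L = D - A. The sorted Laplacian eigenvalues are [0, 3, 3]; the algebraic connectivity is the second entry, 3.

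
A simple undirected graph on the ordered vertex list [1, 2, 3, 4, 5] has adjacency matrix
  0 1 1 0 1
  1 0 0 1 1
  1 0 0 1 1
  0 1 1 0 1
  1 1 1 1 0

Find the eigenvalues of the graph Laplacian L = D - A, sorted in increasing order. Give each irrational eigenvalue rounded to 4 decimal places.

Each diagonal entry of L is the vertex degree and each off-diagonal entry is -1 where an edge is present, 0 otherwise; in the order [1, 2, 3, 4, 5] the diagonal is [3, 3, 3, 3, 4]. Since every row of L sums to 0, the all-ones vector is in the kernel and 0 is an eigenvalue. The single zero eigenvalue shows the graph is connected.

[0, 3, 3, 5, 5]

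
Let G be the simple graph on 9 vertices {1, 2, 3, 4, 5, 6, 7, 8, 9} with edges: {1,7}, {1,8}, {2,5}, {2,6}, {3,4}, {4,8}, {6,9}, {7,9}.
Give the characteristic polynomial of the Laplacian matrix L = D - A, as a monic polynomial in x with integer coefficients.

Reading degrees in the order [1, 2, 3, 4, 5, 6, 7, 8, 9] gives [2, 2, 1, 2, 1, 2, 2, 2, 2]; set D = diag(2, 2, 1, 2, 1, 2, 2, 2, 2) and form L = D - A. L has integer entries, so p(x) = det(xI - L) has integer coefficients. Expanding the determinant yields x^9 - 16x^8 + 105x^7 - 364x^6 + 715x^5 - 792x^4 + 462x^3 - 120x^2 + 9x. The coefficient of x^8 equals -trace(L) = -16, matching the sum of degrees. The largest eigenvalue, 3.8794, is at most the vertex count 9. There is one zero in the spectrum, matching the 1 component.

x^9 - 16x^8 + 105x^7 - 364x^6 + 715x^5 - 792x^4 + 462x^3 - 120x^2 + 9x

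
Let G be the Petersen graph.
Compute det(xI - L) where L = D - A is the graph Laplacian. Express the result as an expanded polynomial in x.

x^10 - 30x^9 + 390x^8 - 2880x^7 + 13305x^6 - 39882x^5 + 77640x^4 - 94800x^3 + 66000x^2 - 20000x

The graph has 10 vertices and degree multiset [3, 3, 3, 3, 3, 3, 3, 3, 3, 3]; D is the diagonal matrix of degrees and L = D - A. Computing det(xI - L) by cofactor expansion (or equivalently via sum-over-permutations) gives x^10 - 30x^9 + 390x^8 - 2880x^7 + 13305x^6 - 39882x^5 + 77640x^4 - 94800x^3 + 66000x^2 - 20000x. Since p(0) = det(-L) = 0, x divides p(x). There is one zero in the spectrum, matching the 1 component.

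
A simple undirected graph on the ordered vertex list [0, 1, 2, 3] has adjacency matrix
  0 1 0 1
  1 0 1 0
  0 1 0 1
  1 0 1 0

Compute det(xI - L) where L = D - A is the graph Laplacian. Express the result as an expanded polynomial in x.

x^4 - 8x^3 + 20x^2 - 16x

With the vertex order [0, 1, 2, 3], the degrees are [2, 2, 2, 2], giving D = diag(2, 2, 2, 2) and L = D - A. L has integer entries, so p(x) = det(xI - L) has integer coefficients. Expanding the determinant yields x^4 - 8x^3 + 20x^2 - 16x. The constant term is 0 because L is singular (the all-ones vector lies in its kernel). There is one zero in the spectrum, matching the 1 component.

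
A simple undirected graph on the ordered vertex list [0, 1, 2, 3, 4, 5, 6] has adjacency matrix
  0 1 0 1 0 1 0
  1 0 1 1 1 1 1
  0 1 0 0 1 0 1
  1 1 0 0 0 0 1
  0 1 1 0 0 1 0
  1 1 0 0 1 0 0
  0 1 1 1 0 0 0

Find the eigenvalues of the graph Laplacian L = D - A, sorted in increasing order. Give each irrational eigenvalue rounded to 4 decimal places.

Each diagonal entry of L is the vertex degree and each off-diagonal entry is -1 where an edge is present, 0 otherwise; in the order [0, 1, 2, 3, 4, 5, 6] the diagonal is [3, 6, 3, 3, 3, 3, 3]. The multiplicity of 0 as a Laplacian eigenvalue equals the number of connected components. The single zero eigenvalue shows the graph is connected. The largest eigenvalue, 7, is at most the vertex count 7. By the matrix-tree theorem the graph has (1/7) * product of the nonzero eigenvalues = 320 spanning trees.

[0, 2, 2, 4, 4, 5, 7]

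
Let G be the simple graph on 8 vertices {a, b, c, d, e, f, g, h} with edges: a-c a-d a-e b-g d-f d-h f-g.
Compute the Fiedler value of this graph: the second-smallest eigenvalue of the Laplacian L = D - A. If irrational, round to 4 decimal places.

Reading degrees in the order [a, b, c, d, e, f, g, h] gives [3, 1, 1, 3, 1, 2, 2, 1]; set D = diag(3, 1, 1, 3, 1, 2, 2, 1) and form L = D - A. Computing the eigenvalues of L and sorting gives [0, 0.2243, 0.5858, 1, 1.4108, 2.7237, 3.4142, 4.6412]. The Fiedler value lambda_2 = 0.2243 is strictly positive, so the graph is connected. The largest eigenvalue, 4.6412, is at most the vertex count 8.

0.2243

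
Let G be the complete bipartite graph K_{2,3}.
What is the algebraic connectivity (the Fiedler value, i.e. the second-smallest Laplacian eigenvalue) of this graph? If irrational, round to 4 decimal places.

The graph has 5 vertices and degree multiset [3, 3, 2, 2, 2]; D is the diagonal matrix of degrees and L = D - A. The sorted Laplacian eigenvalues are [0, 2, 2, 3, 5]; the algebraic connectivity is the second entry, 2. The eigenvalues sum to 12, which equals trace(L) = 2|E|.

2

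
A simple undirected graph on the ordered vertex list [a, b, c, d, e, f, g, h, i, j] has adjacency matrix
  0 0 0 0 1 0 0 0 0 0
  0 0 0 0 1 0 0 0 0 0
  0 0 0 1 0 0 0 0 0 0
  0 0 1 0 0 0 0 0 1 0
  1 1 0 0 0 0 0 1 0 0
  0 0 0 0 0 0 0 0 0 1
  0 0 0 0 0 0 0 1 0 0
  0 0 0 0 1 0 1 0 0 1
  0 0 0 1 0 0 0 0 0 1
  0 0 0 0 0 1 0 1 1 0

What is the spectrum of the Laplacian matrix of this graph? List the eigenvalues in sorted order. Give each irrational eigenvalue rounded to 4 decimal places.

Reading degrees in the order [a, b, c, d, e, f, g, h, i, j] gives [1, 1, 1, 2, 3, 1, 1, 3, 2, 3]; set D = diag(1, 1, 1, 2, 3, 1, 1, 3, 2, 3) and form L = D - A. Diagonalising L (or applying a numerical eigensolver to the 10x10 matrix) gives the spectrum above. The largest eigenvalue, 4.8522, is at most the vertex count 10.

[0, 0.1614, 0.4439, 0.6905, 1, 1.4077, 2.4604, 3.0833, 3.9006, 4.8522]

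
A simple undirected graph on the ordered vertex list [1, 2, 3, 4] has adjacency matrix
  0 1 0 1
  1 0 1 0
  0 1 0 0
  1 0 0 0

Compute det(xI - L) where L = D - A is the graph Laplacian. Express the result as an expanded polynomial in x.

x^4 - 6x^3 + 10x^2 - 4x

With the vertex order [1, 2, 3, 4], the degrees are [2, 2, 1, 1], giving D = diag(2, 2, 1, 1) and L = D - A. L has integer entries, so p(x) = det(xI - L) has integer coefficients. Expanding the determinant yields x^4 - 6x^3 + 10x^2 - 4x. Since p(0) = det(-L) = 0, x divides p(x).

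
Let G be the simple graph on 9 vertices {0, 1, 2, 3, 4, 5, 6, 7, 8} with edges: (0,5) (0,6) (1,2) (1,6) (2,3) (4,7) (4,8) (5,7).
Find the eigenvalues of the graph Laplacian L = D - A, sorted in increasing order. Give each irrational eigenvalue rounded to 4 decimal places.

[0, 0.1206, 0.4679, 1, 1.6527, 2.3473, 3, 3.5321, 3.8794]

Reading degrees in the order [0, 1, 2, 3, 4, 5, 6, 7, 8] gives [2, 2, 2, 1, 2, 2, 2, 2, 1]; set D = diag(2, 2, 2, 1, 2, 2, 2, 2, 1) and form L = D - A. Since every row of L sums to 0, the all-ones vector is in the kernel and 0 is an eigenvalue. There is one zero in the spectrum, matching the 1 component.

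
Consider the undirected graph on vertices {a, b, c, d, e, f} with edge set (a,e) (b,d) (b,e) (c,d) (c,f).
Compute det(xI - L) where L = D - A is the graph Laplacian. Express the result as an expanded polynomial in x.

x^6 - 10x^5 + 36x^4 - 56x^3 + 35x^2 - 6x

With the vertex order [a, b, c, d, e, f], the degrees are [1, 2, 2, 2, 2, 1], giving D = diag(1, 2, 2, 2, 2, 1) and L = D - A. L has integer entries, so p(x) = det(xI - L) has integer coefficients. Expanding the determinant yields x^6 - 10x^5 + 36x^4 - 56x^3 + 35x^2 - 6x. The coefficient of x^5 equals -trace(L) = -10, matching the sum of degrees. The eigenvalues sum to 10, which equals trace(L) = 2|E|. The largest eigenvalue, 3.7321, is at most the vertex count 6.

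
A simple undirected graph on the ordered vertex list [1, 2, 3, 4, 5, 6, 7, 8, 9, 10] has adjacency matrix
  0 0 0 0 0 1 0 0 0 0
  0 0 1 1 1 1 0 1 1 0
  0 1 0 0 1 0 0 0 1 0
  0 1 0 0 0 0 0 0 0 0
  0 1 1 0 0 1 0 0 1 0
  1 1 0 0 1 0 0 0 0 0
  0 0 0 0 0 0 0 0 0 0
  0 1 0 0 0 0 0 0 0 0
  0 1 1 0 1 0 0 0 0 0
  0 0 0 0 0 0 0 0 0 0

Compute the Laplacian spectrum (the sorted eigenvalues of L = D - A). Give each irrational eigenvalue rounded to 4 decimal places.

Reading degrees in the order [1, 2, 3, 4, 5, 6, 7, 8, 9, 10] gives [1, 6, 3, 1, 4, 3, 0, 1, 3, 0]; set D = diag(1, 6, 3, 1, 4, 3, 0, 1, 3, 0) and form L = D - A. The multiplicity of 0 as a Laplacian eigenvalue equals the number of connected components. The 3 zero eigenvalues correspond to the 3 connected components. The eigenvalues sum to 22, which equals trace(L) = 2|E|.

[0, 0, 0, 0.6509, 1, 1.1115, 3.0520, 4, 5.1490, 7.0366]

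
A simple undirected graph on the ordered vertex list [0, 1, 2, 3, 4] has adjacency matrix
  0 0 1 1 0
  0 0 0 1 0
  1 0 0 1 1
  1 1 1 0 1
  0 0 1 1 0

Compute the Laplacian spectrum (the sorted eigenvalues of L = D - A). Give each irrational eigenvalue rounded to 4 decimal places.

[0, 1, 2, 4, 5]

Reading degrees in the order [0, 1, 2, 3, 4] gives [2, 1, 3, 4, 2]; set D = diag(2, 1, 3, 4, 2) and form L = D - A. L is symmetric positive semidefinite, so every eigenvalue is real and nonnegative. The single zero eigenvalue shows the graph is connected.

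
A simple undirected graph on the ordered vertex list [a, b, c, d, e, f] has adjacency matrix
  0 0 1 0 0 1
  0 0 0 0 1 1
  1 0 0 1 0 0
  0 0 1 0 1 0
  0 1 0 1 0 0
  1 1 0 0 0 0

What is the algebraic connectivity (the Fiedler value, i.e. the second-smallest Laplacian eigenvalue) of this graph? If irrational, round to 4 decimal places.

With the vertex order [a, b, c, d, e, f], the degrees are [2, 2, 2, 2, 2, 2], giving D = diag(2, 2, 2, 2, 2, 2) and L = D - A. The smallest Laplacian eigenvalue is always 0. The next one, lambda_2 = 1, measures how hard the graph is to disconnect: larger values mean better connectivity. The largest eigenvalue, 4, is at most the vertex count 6.

1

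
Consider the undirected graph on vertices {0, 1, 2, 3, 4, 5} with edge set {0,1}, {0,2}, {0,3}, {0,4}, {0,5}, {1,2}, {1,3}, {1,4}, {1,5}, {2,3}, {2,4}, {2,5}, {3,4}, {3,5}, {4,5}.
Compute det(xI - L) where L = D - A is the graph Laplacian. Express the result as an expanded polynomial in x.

With the vertex order [0, 1, 2, 3, 4, 5], the degrees are [5, 5, 5, 5, 5, 5], giving D = diag(5, 5, 5, 5, 5, 5) and L = D - A. L has integer entries, so p(x) = det(xI - L) has integer coefficients. Expanding the determinant yields x^6 - 30x^5 + 360x^4 - 2160x^3 + 6480x^2 - 7776x. The constant term is 0 because L is singular (the all-ones vector lies in its kernel). There is one zero in the spectrum, matching the 1 component. The largest eigenvalue, 6, is at most the vertex count 6.

x^6 - 30x^5 + 360x^4 - 2160x^3 + 6480x^2 - 7776x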